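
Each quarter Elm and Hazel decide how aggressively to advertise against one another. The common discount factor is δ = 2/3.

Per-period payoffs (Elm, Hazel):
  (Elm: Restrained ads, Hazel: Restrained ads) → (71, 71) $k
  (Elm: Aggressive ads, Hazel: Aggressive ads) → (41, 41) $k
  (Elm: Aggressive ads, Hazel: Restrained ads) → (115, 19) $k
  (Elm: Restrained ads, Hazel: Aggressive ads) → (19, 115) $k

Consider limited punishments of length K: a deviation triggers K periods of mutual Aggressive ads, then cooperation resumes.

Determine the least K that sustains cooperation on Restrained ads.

No profitable deviation requires (71−41)(δ+…+δ^K) ≥ 115−71, i.e. δ+…+δ^K ≥ 22/15 ≈ 1.4667.
With δ = 2/3, the partial sums are K=1: 0.6667, K=2: 1.1111, K=3: 1.4074, K=4: 1.6049.
K = 4 is the first length at which the sum reaches 1.4667.

4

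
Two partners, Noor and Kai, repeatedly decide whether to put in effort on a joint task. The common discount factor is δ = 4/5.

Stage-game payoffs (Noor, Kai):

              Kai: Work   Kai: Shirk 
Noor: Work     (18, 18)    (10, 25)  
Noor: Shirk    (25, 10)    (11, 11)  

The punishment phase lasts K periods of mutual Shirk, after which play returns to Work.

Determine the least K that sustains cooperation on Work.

2

Need Σ_{k=1}^{K} δ^k ≥ (25−18)/(18−11) = 1.0000 at δ = 4/5.
At K = 1 the sum is 0.8000 < 1.0000; at K = 2 it is 1.4400 ≥ 1.0000.
So the minimum punishment length is K = 2.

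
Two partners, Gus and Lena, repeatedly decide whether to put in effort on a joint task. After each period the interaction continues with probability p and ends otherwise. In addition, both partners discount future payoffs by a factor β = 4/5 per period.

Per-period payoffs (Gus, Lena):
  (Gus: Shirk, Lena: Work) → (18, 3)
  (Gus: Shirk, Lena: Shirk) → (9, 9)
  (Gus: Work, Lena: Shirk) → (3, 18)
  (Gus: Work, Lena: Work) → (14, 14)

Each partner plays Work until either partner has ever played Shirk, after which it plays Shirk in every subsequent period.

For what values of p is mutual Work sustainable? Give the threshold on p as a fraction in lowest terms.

With continuation probability p and discount β, the effective per-period discount factor is βp.
Grim-trigger IC: βp ≥ (18−14)/(18−9) = 4/9.
So p ≥ (4/9)/(4/5) = 5/9.

5/9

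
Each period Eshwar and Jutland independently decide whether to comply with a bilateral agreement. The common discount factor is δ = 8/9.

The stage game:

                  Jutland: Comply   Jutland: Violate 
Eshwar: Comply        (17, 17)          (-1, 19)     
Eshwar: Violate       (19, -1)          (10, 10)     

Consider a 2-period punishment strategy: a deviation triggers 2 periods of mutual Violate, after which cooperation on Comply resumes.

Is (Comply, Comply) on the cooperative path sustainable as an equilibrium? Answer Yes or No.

Comparing payoff streams over the 3 periods until play realigns: cooperate → 17(1+δ+…+δ^2); deviate → 19 + 10(δ+…+δ^2).
Cooperation is sustained iff (17−10)(δ+…+δ^2) ≥ 19−17.
δ+…+δ^2 = 8/9·(1−(8/9)^2)/(1−8/9) = 1.6790, and (19−17)/(17−10) = 0.2857.
1.6790 ≥ 0.2857, so cooperation is sustainable.

Yes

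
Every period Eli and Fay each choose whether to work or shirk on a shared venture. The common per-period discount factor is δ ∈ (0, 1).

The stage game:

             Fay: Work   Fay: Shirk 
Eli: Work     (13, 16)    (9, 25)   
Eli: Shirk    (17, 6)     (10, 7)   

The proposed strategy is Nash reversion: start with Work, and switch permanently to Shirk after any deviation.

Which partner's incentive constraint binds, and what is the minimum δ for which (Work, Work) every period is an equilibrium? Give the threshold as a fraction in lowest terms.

Eli's threshold: (17−13)/(17−10) = 4/7.
Fay's threshold: (25−16)/(25−7) = 1/2.
4/7 > 1/2, so Eli binds and δ* = 4/7.

Eli; δ ≥ 4/7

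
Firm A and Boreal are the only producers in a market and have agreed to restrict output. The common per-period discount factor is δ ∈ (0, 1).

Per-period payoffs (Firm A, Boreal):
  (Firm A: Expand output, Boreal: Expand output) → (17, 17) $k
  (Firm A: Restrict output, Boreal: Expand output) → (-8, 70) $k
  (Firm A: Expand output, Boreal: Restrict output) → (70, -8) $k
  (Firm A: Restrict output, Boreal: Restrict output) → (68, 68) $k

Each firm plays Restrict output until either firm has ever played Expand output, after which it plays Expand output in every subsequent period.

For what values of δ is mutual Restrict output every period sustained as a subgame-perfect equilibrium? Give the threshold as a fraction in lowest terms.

Under grim trigger the critical discount factor is (T−C)/(T−P) with T = 70, C = 68, P = 17.
δ* = (70−68)/(70−17) = 2/53.

2/53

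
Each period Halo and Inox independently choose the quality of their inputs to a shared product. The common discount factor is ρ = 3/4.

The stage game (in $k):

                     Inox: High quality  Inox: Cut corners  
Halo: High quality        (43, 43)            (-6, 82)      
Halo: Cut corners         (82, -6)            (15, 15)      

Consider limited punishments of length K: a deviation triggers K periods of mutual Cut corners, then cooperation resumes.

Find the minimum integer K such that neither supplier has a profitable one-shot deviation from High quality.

No profitable deviation requires (43−15)(ρ+…+ρ^K) ≥ 82−43, i.e. ρ+…+ρ^K ≥ 39/28 ≈ 1.3929.
With ρ = 3/4, the partial sums are K=1: 0.7500, K=2: 1.3125, K=3: 1.7344.
K = 3 is the first length at which the sum reaches 1.3929.

3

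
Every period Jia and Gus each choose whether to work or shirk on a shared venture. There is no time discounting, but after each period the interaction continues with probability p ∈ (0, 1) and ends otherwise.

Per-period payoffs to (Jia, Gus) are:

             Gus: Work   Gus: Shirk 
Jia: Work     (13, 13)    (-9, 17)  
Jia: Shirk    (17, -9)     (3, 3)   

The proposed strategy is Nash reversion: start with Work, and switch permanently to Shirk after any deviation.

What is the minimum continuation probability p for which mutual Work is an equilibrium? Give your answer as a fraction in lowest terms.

Expected cooperation value is 13 + p·13 + p²·13 + … = 13/(1−p); deviation gives 17 + p·3/(1−p).
13 ≥ 17(1−p) + 3p ⇒ 14p ≥ 4 ⇒ p ≥ 4/14 = 2/7.

2/7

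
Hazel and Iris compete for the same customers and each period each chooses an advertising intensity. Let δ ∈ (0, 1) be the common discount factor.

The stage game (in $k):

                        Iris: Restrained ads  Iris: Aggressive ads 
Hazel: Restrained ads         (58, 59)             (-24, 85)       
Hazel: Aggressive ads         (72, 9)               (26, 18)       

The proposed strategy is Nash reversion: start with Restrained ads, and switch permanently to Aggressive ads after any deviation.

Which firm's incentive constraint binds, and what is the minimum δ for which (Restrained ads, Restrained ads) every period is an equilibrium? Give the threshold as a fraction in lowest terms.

Iris; δ ≥ 26/67

Hazel's threshold: (72−58)/(72−26) = 7/23.
Iris's threshold: (85−59)/(85−18) = 26/67.
7/23 < 26/67, so Iris binds and δ* = 26/67.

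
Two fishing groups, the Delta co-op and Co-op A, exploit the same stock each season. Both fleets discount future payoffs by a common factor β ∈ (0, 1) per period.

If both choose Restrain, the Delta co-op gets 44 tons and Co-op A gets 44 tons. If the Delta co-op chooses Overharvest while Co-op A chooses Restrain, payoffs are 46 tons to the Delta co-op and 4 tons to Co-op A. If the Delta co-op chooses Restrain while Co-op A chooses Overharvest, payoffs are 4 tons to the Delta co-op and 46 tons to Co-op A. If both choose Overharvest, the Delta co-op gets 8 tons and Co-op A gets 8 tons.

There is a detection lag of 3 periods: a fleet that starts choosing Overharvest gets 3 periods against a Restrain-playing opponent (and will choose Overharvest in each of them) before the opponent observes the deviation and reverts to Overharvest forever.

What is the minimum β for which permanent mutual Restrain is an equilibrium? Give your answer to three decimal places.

The best deviation is to choose Overharvest for all 3 undetected periods, earning 46 each, then 8 forever once detected.
Deviation value: 46(1−β^3)/(1−β) + 8β^3/(1−β); cooperation value: 44/(1−β).
IC: 44 ≥ 46(1−β^3) + 8β^3 = 46 − 38β^3.
So β^3 ≥ 2/38 = 1/19, giving β ≥ (1/19)^(1/3) ≈ 0.375.

0.375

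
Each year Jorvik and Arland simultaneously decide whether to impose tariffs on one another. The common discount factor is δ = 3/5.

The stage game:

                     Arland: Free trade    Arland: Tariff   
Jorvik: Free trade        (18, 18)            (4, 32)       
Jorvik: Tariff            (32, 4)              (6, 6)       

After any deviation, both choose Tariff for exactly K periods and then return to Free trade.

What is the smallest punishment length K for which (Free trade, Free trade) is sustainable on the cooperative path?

No profitable deviation requires (18−6)(δ+…+δ^K) ≥ 32−18, i.e. δ+…+δ^K ≥ 7/6 ≈ 1.1667.
With δ = 3/5, the partial sums are K=1: 0.6000, K=2: 0.9600, K=3: 1.1760.
K = 3 is the first length at which the sum reaches 1.1667.

3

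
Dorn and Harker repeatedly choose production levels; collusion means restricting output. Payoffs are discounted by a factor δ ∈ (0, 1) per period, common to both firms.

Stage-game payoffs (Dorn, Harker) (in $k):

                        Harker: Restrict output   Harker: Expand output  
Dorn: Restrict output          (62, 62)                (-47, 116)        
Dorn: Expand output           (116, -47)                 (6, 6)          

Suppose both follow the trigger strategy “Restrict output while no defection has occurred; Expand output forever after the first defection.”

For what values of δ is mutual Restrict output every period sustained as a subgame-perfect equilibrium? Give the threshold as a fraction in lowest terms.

Under grim trigger the critical discount factor is (T−C)/(T−P) with T = 116, C = 62, P = 6.
δ* = (116−62)/(116−6) = 54/110 = 27/55.

27/55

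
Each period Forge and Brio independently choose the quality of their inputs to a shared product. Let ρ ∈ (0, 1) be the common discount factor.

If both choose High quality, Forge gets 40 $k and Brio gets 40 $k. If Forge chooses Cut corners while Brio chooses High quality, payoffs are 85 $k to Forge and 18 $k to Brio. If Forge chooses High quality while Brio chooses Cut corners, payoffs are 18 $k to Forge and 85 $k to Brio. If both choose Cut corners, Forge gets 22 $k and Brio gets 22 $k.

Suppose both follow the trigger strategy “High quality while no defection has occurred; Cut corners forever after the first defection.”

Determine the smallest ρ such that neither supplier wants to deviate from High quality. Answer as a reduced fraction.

One-period gain from deviating is 85 − 40 = 45. The loss is 40 − 22 = 18 in every subsequent period, with present value 18·ρ/(1−ρ).
Deviation is unprofitable when 18·ρ/(1−ρ) ≥ 45, i.e. ρ/(1−ρ) ≥ 5/2.
Equivalently ρ ≥ 45/(45+18) = 5/7.

5/7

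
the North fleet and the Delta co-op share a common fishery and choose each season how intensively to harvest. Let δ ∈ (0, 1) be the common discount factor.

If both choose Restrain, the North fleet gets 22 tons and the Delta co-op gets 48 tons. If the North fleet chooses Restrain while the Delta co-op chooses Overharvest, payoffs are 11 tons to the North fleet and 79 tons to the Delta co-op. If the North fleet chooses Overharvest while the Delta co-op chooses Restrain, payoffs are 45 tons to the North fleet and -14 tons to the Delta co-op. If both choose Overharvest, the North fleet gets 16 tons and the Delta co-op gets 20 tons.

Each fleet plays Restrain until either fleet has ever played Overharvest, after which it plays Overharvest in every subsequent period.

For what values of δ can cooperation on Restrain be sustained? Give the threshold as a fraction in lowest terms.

23/29

For the North fleet: deviation gain 45−22 = 23, per-period punishment loss 22−16 = 6. IC gives δ ≥ 23/29.
For the Delta co-op: gain 31, loss 28 per period, so δ ≥ 31/59.
The tighter constraint is the North fleet's, so cooperation needs δ ≥ 23/29.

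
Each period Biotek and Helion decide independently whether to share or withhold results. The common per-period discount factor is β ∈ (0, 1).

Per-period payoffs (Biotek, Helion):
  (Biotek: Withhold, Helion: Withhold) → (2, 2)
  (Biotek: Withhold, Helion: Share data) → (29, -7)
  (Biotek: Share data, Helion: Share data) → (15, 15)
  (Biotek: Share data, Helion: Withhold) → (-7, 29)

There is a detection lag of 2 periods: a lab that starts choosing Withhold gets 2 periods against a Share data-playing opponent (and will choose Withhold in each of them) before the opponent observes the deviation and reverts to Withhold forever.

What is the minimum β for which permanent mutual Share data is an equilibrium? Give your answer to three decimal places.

A deviator earns 29 for 2 periods, then 2 forever; cooperating earns 15 forever. Multiplying the IC by (1−β):
15 ≥ 29(1−β^2) + 2β^2, so 27·β^2 ≥ 14 and β^2 ≥ 14/27.
β ≥ (14/27)^(1/2) ≈ 0.720.

0.720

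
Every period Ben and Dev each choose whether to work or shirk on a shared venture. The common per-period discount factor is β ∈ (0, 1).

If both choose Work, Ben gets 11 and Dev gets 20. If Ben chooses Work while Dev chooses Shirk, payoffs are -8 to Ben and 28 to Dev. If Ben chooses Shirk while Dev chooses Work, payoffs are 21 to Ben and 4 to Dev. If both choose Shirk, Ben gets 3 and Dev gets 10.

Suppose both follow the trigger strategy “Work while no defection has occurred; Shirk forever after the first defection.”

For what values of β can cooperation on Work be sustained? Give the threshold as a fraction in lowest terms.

Ben's threshold: (21−11)/(21−3) = 5/9.
Dev's threshold: (28−20)/(28−10) = 4/9.
5/9 > 4/9, so Ben binds and β* = 5/9.

5/9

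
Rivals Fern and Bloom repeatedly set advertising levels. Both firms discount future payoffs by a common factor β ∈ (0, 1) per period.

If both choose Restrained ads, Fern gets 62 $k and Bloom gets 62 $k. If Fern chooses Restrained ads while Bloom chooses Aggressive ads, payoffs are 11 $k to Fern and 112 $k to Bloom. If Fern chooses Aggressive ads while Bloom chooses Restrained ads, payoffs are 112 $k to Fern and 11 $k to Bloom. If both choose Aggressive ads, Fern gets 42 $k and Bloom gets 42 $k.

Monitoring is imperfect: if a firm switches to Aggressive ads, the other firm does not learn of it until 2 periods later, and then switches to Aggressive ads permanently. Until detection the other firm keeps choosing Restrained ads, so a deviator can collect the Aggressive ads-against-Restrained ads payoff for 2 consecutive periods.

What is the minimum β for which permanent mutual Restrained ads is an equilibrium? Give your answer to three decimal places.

The best deviation is to choose Aggressive ads for all 2 undetected periods, earning 112 each, then 42 forever once detected.
Deviation value: 112(1−β^2)/(1−β) + 42β^2/(1−β); cooperation value: 62/(1−β).
IC: 62 ≥ 112(1−β^2) + 42β^2 = 112 − 70β^2.
So β^2 ≥ 50/70 = 5/7, giving β ≥ (5/7)^(1/2) ≈ 0.845.

0.845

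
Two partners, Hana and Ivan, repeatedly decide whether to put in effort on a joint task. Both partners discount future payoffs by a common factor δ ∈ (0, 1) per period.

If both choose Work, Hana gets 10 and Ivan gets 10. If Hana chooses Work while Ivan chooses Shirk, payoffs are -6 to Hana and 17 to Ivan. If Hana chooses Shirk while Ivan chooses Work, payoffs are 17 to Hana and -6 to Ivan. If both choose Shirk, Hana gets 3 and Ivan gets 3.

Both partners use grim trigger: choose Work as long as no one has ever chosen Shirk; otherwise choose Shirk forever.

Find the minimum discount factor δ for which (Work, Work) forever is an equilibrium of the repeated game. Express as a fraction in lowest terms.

Cooperation forever yields 10 each period: 10/(1−δ).
Deviating yields 17 once, then 3 forever: 17 + 3δ/(1−δ).
No profitable deviation requires 10/(1−δ) ≥ 17 + 3δ/(1−δ).
Multiplying by (1−δ): 10 ≥ 17(1−δ) + 3δ = 17 − 14δ.
So 14δ ≥ 7, i.e. δ ≥ 7/14 = 1/2.

1/2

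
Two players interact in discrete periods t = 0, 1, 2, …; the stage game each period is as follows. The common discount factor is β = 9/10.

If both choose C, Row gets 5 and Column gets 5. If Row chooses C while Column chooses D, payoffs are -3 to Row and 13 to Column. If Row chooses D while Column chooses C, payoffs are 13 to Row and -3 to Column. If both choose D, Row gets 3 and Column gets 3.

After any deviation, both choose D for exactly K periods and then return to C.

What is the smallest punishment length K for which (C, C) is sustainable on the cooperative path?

Need Σ_{k=1}^{K} β^k ≥ (13−5)/(5−3) = 4.0000 at β = 9/10.
At K = 5 the sum is 3.6856 < 4.0000; at K = 6 it is 4.2170 ≥ 4.0000.
So the minimum punishment length is K = 6.

6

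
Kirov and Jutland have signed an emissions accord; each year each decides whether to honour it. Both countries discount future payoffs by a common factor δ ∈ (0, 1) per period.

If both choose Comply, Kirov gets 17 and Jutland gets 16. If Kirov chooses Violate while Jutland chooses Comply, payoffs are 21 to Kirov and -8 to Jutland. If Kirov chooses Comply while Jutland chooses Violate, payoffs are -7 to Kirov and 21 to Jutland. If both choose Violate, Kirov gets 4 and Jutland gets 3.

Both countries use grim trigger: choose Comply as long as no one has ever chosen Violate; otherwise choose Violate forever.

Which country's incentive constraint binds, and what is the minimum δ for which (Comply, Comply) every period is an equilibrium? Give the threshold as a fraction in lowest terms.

For Kirov: deviation gain 21−17 = 4, per-period punishment loss 17−4 = 13. IC gives δ ≥ 4/17.
For Jutland: gain 5, loss 13 per period, so δ ≥ 5/18.
The tighter constraint is Jutland's, so cooperation needs δ ≥ 5/18.

Jutland; δ ≥ 5/18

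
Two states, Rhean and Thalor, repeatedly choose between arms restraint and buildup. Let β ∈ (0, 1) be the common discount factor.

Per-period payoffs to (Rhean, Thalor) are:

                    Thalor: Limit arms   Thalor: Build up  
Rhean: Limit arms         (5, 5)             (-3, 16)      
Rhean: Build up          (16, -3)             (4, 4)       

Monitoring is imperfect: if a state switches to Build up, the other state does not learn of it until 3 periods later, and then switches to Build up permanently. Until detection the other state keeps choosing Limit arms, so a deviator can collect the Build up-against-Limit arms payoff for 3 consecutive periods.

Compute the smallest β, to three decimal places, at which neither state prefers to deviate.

A deviator earns 16 for 3 periods, then 4 forever; cooperating earns 5 forever. Multiplying the IC by (1−β):
5 ≥ 16(1−β^3) + 4β^3, so 12·β^3 ≥ 11 and β^3 ≥ 11/12.
β ≥ (11/12)^(1/3) ≈ 0.971.

0.971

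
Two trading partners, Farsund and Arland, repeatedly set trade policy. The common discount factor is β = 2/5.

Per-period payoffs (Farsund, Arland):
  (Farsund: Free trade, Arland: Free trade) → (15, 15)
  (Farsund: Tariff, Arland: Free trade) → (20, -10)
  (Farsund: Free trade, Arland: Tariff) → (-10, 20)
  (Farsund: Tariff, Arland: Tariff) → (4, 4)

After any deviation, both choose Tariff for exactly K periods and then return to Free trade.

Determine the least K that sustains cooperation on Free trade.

IC: β(1−β^K)/(1−β) ≥ (20−15)/(15−4) = 5/11.
With β = 2/5: need 1 − β^K ≥ 5/11·(1−2/5)/(2/5), i.e. β^K ≤ 0.3182.
Since (2/5)^1 = 0.4000 and (2/5)^2 = 0.1600, the smallest such K is 2.

2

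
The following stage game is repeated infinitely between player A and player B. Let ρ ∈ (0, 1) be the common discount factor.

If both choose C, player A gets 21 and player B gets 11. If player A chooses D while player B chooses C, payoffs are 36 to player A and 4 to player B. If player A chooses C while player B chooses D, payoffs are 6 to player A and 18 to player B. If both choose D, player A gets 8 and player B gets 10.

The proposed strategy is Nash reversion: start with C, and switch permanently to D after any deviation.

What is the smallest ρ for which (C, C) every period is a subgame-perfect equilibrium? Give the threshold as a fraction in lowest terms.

7/8

player A's threshold: (36−21)/(36−8) = 15/28.
player B's threshold: (18−11)/(18−10) = 7/8.
15/28 < 7/8, so player B binds and ρ* = 7/8.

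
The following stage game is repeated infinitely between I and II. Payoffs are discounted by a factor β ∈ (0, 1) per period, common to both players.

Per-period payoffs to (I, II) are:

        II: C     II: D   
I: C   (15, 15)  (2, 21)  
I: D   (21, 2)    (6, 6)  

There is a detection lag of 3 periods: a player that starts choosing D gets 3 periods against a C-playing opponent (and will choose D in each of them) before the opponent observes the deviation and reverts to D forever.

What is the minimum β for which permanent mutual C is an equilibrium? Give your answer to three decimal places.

The best deviation is to choose D for all 3 undetected periods, earning 21 each, then 6 forever once detected.
Deviation value: 21(1−β^3)/(1−β) + 6β^3/(1−β); cooperation value: 15/(1−β).
IC: 15 ≥ 21(1−β^3) + 6β^3 = 21 − 15β^3.
So β^3 ≥ 6/15 = 2/5, giving β ≥ (2/5)^(1/3) ≈ 0.737.

0.737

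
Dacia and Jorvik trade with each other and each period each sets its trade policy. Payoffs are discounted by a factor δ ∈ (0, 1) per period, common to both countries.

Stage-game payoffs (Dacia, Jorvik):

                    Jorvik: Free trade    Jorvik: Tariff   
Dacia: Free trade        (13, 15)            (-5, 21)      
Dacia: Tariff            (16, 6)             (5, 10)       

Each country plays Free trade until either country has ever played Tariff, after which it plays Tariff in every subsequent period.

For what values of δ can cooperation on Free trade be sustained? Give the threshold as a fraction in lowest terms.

For Dacia: deviation gain 16−13 = 3, per-period punishment loss 13−5 = 8. IC gives δ ≥ 3/11.
For Jorvik: gain 6, loss 5 per period, so δ ≥ 6/11.
The tighter constraint is Jorvik's, so cooperation needs δ ≥ 6/11.

6/11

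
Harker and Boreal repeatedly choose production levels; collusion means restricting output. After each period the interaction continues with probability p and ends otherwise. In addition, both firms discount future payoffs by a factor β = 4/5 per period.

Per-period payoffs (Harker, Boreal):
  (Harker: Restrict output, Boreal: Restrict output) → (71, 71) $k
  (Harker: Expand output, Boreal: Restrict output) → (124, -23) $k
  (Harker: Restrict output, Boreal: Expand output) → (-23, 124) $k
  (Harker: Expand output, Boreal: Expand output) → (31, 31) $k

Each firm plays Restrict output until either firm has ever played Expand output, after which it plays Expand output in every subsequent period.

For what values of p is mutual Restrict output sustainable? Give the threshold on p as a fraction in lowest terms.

With continuation probability p and discount β, the effective per-period discount factor is βp.
Grim-trigger IC: βp ≥ (124−71)/(124−31) = 53/93.
So p ≥ (53/93)/(4/5) = 265/372.

265/372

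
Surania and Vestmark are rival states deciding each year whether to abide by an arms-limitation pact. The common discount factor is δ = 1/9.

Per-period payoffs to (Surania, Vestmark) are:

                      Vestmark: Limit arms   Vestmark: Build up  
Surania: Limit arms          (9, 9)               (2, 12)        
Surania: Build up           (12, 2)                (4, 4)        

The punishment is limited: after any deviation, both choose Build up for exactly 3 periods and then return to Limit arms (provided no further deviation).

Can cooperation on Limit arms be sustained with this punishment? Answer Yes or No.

No

Comparing payoff streams over the 4 periods until play realigns: cooperate → 9(1+δ+…+δ^3); deviate → 12 + 4(δ+…+δ^3).
Cooperation is sustained iff (9−4)(δ+…+δ^3) ≥ 12−9.
δ+…+δ^3 = 1/9·(1−(1/9)^3)/(1−1/9) = 0.1248, and (12−9)/(9−4) = 0.6000.
0.1248 < 0.6000, so cooperation is not sustainable.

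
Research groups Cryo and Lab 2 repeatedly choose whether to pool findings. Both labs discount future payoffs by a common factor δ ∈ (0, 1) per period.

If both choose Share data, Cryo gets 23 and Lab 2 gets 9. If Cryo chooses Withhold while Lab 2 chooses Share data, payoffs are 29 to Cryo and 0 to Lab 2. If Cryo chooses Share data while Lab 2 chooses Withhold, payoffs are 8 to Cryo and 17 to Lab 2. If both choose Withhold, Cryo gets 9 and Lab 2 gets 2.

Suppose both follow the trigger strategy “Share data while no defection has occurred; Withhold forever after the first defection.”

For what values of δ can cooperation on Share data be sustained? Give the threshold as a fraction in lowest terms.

Cryo: cooperation gives 23 each period; deviation gives 29 once then 9 forever.
  23/(1−δ) ≥ 29 + 9δ/(1−δ) ⇒ δ ≥ 6/20 = 3/10.
Lab 2: cooperation gives 9 each period; deviation gives 17 once then 2 forever.
  δ ≥ 8/15.
Both must hold, so the binding constraint is Lab 2's: δ ≥ 8/15.

8/15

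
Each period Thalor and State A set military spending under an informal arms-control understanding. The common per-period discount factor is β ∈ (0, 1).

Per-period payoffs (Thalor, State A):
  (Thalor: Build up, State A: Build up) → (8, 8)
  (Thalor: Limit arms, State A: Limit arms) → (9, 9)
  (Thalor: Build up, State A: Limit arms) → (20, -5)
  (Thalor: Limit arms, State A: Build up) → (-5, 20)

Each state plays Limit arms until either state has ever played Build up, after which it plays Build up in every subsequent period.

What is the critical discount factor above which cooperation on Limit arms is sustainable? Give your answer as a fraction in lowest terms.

Cooperation forever yields 9 each period: 9/(1−β).
Deviating yields 20 once, then 8 forever: 20 + 8β/(1−β).
No profitable deviation requires 9/(1−β) ≥ 20 + 8β/(1−β).
Multiplying by (1−β): 9 ≥ 20(1−β) + 8β = 20 − 12β.
So 12β ≥ 11, i.e. β ≥ 11/12.

11/12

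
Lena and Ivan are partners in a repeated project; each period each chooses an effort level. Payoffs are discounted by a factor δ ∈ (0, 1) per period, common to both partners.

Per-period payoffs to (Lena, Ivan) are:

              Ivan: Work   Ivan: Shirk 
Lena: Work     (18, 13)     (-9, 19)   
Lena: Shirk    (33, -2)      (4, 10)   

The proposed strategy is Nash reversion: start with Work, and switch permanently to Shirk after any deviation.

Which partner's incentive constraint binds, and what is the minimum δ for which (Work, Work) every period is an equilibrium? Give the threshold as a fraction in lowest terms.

For Lena: deviation gain 33−18 = 15, per-period punishment loss 18−4 = 14. IC gives δ ≥ 15/29.
For Ivan: gain 6, loss 3 per period, so δ ≥ 6/9 = 2/3.
The tighter constraint is Ivan's, so cooperation needs δ ≥ 2/3.

Ivan; δ ≥ 2/3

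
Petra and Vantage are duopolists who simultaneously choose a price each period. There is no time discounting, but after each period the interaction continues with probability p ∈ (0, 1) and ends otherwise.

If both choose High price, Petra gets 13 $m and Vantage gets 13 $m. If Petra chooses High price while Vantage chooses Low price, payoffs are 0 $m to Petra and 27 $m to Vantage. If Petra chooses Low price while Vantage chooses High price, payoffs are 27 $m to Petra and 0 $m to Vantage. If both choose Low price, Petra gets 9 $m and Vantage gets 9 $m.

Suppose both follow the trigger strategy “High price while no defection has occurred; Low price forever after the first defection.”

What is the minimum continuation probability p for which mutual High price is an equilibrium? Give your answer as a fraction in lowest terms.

Expected cooperation value is 13 + p·13 + p²·13 + … = 13/(1−p); deviation gives 27 + p·9/(1−p).
13 ≥ 27(1−p) + 9p ⇒ 18p ≥ 14 ⇒ p ≥ 14/18 = 7/9.

7/9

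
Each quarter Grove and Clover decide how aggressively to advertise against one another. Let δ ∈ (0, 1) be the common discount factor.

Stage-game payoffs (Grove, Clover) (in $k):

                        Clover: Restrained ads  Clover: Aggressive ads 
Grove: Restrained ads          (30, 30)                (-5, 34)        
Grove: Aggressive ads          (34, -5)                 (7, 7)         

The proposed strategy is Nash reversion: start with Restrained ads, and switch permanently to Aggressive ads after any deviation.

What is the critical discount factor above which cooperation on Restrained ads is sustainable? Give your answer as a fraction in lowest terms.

4/27

Cooperation forever yields 30 each period: 30/(1−δ).
Deviating yields 34 once, then 7 forever: 34 + 7δ/(1−δ).
No profitable deviation requires 30/(1−δ) ≥ 34 + 7δ/(1−δ).
Multiplying by (1−δ): 30 ≥ 34(1−δ) + 7δ = 34 − 27δ.
So 27δ ≥ 4, i.e. δ ≥ 4/27.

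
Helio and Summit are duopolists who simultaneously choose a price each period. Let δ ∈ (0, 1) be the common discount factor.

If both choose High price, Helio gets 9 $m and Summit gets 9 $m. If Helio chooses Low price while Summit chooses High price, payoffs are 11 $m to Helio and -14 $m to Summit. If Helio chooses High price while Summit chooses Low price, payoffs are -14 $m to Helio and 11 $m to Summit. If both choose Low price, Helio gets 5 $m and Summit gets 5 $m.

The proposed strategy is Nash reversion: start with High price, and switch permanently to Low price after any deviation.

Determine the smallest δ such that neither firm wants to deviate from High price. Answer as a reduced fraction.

9/(1−δ) ≥ 11 + 5δ/(1−δ)
9 ≥ 11 − 6δ
δ ≥ 2/6 = 1/3.

1/3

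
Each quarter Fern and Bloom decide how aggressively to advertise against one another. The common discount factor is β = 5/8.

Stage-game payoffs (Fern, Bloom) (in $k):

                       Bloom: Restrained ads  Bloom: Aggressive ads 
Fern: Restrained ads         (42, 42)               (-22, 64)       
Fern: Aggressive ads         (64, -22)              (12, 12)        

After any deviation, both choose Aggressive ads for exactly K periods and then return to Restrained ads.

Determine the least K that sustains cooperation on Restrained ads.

2

No profitable deviation requires (42−12)(β+…+β^K) ≥ 64−42, i.e. β+…+β^K ≥ 11/15 ≈ 0.7333.
With β = 5/8, the partial sums are K=1: 0.6250, K=2: 1.0156.
K = 2 is the first length at which the sum reaches 0.7333.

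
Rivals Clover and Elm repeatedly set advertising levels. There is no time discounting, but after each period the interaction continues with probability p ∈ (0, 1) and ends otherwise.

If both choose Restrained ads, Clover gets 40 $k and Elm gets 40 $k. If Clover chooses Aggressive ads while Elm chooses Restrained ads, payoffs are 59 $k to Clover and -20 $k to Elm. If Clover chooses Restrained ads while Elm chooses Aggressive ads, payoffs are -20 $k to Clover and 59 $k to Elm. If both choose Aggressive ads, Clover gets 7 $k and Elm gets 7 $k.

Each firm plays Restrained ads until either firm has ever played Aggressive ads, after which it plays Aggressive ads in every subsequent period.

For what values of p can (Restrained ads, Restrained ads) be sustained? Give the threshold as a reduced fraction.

Expected cooperation value is 40 + p·40 + p²·40 + … = 40/(1−p); deviation gives 59 + p·7/(1−p).
40 ≥ 59(1−p) + 7p ⇒ 52p ≥ 19 ⇒ p ≥ 19/52.

19/52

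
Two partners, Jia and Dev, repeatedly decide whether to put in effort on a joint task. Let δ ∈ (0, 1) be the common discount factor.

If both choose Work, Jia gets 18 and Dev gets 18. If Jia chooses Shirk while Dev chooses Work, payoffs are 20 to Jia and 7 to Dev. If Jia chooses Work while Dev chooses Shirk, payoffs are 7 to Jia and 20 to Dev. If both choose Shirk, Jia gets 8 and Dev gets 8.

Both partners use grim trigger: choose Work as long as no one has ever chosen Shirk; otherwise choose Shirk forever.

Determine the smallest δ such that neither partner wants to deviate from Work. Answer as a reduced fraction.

1/6

Under grim trigger the critical discount factor is (T−C)/(T−P) with T = 20, C = 18, P = 8.
δ* = (20−18)/(20−8) = 2/12 = 1/6.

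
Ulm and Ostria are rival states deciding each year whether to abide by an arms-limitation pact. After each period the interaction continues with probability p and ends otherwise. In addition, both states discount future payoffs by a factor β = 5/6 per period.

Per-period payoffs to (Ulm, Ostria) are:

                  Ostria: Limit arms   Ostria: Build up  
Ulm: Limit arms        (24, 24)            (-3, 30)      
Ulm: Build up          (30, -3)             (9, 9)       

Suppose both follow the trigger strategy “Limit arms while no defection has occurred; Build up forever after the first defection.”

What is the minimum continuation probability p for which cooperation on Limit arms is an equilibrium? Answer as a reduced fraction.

Expected continuation weight on next period's payoff is β·p = 5/6·p, which plays the role of the discount factor.
Cooperation requires 5/6·p ≥ (30−24)/(30−9) = 2/7, hence p ≥ 12/35.

12/35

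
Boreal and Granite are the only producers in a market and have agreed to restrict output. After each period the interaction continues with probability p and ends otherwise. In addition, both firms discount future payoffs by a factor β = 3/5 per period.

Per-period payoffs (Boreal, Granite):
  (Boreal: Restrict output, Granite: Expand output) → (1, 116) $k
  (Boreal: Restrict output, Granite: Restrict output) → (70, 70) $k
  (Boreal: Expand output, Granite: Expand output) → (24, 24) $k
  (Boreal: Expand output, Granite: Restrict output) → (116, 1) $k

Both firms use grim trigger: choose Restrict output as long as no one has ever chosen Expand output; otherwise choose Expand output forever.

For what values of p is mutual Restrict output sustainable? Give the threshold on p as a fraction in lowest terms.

With continuation probability p and discount β, the effective per-period discount factor is βp.
Grim-trigger IC: βp ≥ (116−70)/(116−24) = 1/2.
So p ≥ (1/2)/(3/5) = 5/6.

5/6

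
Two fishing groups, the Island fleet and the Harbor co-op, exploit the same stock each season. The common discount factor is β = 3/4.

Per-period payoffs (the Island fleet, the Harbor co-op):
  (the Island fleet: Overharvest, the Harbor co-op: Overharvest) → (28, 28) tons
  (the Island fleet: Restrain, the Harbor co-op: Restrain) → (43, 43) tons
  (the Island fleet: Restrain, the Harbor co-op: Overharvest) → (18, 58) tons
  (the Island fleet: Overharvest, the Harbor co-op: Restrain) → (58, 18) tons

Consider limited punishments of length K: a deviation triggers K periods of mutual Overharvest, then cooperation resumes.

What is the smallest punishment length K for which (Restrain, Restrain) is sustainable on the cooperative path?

No profitable deviation requires (43−28)(β+…+β^K) ≥ 58−43, i.e. β+…+β^K ≥ 1 ≈ 1.0000.
With β = 3/4, the partial sums are K=1: 0.7500, K=2: 1.3125.
K = 2 is the first length at which the sum reaches 1.0000.

2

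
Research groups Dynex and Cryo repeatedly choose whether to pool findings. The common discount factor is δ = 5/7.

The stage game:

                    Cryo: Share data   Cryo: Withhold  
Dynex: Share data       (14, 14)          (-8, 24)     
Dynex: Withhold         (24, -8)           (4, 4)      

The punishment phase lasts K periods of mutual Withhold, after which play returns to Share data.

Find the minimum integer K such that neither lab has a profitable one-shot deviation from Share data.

2

Need Σ_{k=1}^{K} δ^k ≥ (24−14)/(14−4) = 1.0000 at δ = 5/7.
At K = 1 the sum is 0.7143 < 1.0000; at K = 2 it is 1.2245 ≥ 1.0000.
So the minimum punishment length is K = 2.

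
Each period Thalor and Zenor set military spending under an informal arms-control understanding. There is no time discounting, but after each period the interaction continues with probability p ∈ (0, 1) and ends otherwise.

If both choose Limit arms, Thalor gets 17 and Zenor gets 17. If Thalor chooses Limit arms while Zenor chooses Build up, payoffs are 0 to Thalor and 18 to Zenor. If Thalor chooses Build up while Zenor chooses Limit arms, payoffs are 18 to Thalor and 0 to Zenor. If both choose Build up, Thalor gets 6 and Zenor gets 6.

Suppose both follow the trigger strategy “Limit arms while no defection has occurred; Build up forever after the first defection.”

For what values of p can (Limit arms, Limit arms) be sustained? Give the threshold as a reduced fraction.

1/12

With no time discounting, the continuation probability p plays the role of the discount factor.
Grim-trigger IC: 17/(1−p) ≥ 18 + 6p/(1−p) ⇒ p ≥ (18−17)/(18−6) = 1/12.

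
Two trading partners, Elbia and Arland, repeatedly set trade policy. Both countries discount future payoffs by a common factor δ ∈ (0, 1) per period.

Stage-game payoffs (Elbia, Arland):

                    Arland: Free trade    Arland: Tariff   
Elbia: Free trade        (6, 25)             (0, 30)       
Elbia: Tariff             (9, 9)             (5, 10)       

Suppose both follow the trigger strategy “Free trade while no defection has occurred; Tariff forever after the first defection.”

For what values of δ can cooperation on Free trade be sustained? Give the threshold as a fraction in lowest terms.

For Elbia: deviation gain 9−6 = 3, per-period punishment loss 6−5 = 1. IC gives δ ≥ 3/4.
For Arland: gain 5, loss 15 per period, so δ ≥ 5/20 = 1/4.
The tighter constraint is Elbia's, so cooperation needs δ ≥ 3/4.

3/4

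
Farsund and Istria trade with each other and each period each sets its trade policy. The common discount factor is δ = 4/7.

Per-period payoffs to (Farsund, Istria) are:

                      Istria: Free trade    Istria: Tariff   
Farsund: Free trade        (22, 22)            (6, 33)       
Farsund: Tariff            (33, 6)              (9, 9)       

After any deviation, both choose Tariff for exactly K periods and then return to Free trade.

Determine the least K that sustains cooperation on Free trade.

2

IC: δ(1−δ^K)/(1−δ) ≥ (33−22)/(22−9) = 11/13.
With δ = 4/7: need 1 − δ^K ≥ 11/13·(1−4/7)/(4/7), i.e. δ^K ≤ 0.3654.
Since (4/7)^1 = 0.5714 and (4/7)^2 = 0.3265, the smallest such K is 2.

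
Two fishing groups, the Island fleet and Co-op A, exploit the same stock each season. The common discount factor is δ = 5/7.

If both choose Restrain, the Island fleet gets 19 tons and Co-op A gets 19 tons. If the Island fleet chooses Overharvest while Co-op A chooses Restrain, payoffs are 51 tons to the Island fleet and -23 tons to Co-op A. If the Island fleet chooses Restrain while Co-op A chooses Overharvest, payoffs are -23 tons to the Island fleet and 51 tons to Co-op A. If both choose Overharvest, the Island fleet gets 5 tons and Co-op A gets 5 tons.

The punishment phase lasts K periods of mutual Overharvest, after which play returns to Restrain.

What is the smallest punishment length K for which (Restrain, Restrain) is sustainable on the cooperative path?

8

IC: δ(1−δ^K)/(1−δ) ≥ (51−19)/(19−5) = 16/7.
With δ = 5/7: need 1 − δ^K ≥ 16/7·(1−5/7)/(5/7), i.e. δ^K ≤ 0.0857.
Since (5/7)^7 = 0.0949 and (5/7)^8 = 0.0678, the smallest such K is 8.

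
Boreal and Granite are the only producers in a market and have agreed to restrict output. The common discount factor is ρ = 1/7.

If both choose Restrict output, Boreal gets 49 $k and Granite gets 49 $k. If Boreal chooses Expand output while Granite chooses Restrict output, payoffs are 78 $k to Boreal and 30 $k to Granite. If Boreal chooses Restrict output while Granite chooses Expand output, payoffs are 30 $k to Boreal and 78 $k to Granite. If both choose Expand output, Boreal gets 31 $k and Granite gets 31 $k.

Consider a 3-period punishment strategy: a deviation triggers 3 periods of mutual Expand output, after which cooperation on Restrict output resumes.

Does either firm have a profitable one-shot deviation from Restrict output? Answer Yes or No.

A one-shot deviation gives 78 now, then 31 for 3 periods, then back to 49.
Gain from deviating: (78−49) today; loss: (49−31) in each of the next 3 periods.
No-deviation condition: (49−31)(ρ+…+ρ^3) ≥ 78−49, i.e. ρ+…+ρ^3 ≥ 29/18.
At ρ = 1/7: ρ+…+ρ^3 = 0.1662 < 1.6111.
So cooperation is not sustainable.

Yes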